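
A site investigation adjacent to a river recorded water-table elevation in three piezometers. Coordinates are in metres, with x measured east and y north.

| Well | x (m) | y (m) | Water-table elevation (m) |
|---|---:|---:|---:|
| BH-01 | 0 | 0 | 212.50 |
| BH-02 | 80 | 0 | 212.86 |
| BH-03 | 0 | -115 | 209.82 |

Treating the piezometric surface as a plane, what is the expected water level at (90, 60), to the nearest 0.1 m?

∂h/∂x = (212.86 − 212.50) / (80 − 0) = +0.004500
∂h/∂y = (209.82 − 212.50) / (-115 − 0) = +0.02330
h(90, 60) = 212.50 + (+0.004500)·(90) + (+0.02330)·(60) = 212.50 +0.405 +1.398 = 214.303 m.

214.3 m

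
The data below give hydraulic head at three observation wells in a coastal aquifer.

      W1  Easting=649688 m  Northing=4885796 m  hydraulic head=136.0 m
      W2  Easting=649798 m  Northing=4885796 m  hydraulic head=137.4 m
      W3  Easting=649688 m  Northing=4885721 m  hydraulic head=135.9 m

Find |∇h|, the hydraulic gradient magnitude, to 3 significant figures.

∂h/∂x = (137.4 − 136.0) / (649798 − 649688) = +0.01273
∂h/∂y = (135.9 − 136.0) / (4885721 − 4885796) = +0.001333
|∇h| = √(0.01273² + 0.001333²) = 0.0128

0.0128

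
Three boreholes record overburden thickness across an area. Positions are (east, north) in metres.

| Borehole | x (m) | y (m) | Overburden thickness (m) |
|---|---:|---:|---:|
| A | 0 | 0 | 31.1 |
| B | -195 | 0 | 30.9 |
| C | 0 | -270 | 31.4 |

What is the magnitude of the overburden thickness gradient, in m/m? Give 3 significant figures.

0.00151 m/m

∂d/∂x = (30.9 − 31.1) / (-195 − 0) = +0.001026
∂d/∂y = (31.4 − 31.1) / (-270 − 0) = -0.001111
|∇f| = √(0.001026² + -0.001111²) = 0.001512 m/m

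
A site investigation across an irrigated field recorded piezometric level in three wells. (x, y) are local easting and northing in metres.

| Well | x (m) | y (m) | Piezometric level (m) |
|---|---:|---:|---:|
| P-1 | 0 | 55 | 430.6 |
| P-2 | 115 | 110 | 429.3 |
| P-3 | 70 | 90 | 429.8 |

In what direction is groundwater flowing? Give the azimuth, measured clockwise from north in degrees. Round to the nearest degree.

056°

Differences from P-1: to P-2 (Δx, Δy, Δh) = (115, 55, -1.3); to P-3 = (70, 35, -0.8).
Determinant of the coordinate differences = 115·35 − 70·55 = 175.
∂h/∂x = [(-1.3)·35 − (-0.8)·55] / 175 = -0.008571
∂h/∂y = [115·(-0.8) − 70·(-1.3)] / 175 = -0.005714
Flow direction (−∇h) has components (+0.008571 E, +0.005714 N).
Azimuth = atan2(E, N) = atan2(+0.008571, +0.005714) = 56.3° ≈ 056°.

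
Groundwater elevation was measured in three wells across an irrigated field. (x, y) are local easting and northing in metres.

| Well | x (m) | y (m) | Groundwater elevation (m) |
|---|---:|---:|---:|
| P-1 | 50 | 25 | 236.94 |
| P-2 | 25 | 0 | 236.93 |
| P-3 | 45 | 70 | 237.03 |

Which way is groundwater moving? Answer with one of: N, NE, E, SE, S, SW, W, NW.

SE

Differences from P-1: to P-2 (Δx, Δy, Δh) = (-25, -25, -0.01); to P-3 = (-5, 45, +0.09).
Determinant of the coordinate differences = (-25)·45 − (-5)·(-25) = -1250.
∂h/∂x = [(-0.01)·45 − (+0.09)·(-25)] / -1250 = -0.001440
∂h/∂y = [(-25)·(+0.09) − (-5)·(-0.01)] / -1250 = +0.001840
Flow = −∇h = (+0.001440 east, -0.001840 north), which points southeast.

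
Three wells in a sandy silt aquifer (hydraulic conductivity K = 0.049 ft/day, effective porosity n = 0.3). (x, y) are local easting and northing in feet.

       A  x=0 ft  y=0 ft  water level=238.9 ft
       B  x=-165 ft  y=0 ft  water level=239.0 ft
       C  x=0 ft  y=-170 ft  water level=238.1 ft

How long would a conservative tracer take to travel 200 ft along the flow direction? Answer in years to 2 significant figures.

∂h/∂x = (239.0 − 238.9) / (-165 − 0) = -0.0006061
∂h/∂y = (238.1 − 238.9) / (-170 − 0) = +0.004706
|∇h| = √(-0.0006061² + 0.004706²) = 0.004745
Seepage velocity v = K·i/n = 0.049 × 0.004745 / 0.3 = 0.000775 ft/day.
t = 200 / 0.000775 = 2.581e+05 days = 707 years.

710 years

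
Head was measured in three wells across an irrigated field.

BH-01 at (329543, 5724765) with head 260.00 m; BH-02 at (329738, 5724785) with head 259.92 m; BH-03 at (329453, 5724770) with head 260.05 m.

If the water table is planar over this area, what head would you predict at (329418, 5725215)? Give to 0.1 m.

260.5 m

Taking BH-01 as reference: BH-02−BH-01 = (195, 20, -0.08); BH-03−BH-01 = (-90, 5, +0.05).
Determinant of the coordinate differences = 195·5 − (-90)·20 = 2775.
∂h/∂x = [(-0.08)·5 − (+0.05)·20] / 2775 = -0.0005045
∂h/∂y = [195·(+0.05) − (-90)·(-0.08)] / 2775 = +0.0009189
h(329418, 5725215) = 260.00 + (-0.0005045)·(-125) + (+0.0009189)·(450) = 260.00 +0.063 +0.414 = 260.477 m.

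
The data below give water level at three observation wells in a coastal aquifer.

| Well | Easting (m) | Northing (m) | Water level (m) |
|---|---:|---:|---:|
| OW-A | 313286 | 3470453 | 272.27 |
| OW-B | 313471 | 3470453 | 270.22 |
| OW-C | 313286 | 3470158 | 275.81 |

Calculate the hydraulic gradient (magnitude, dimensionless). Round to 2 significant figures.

∂h/∂x = (270.22 − 272.27) / (313471 − 313286) = -0.01108
∂h/∂y = (275.81 − 272.27) / (3470158 − 3470453) = -0.01200
|∇h| = √(-0.01108² + -0.01200²) = 0.01633

0.016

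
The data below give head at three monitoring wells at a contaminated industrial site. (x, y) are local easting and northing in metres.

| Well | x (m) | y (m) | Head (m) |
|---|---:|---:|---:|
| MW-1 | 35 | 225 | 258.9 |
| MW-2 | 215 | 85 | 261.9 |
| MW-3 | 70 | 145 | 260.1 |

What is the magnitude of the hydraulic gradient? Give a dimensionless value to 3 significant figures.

Three-point gradient (reference MW-1): Δ to MW-2 = (180, -140, +3.0), Δ to MW-3 = (35, -80, +1.2).
∂h/∂x = +0.007579, ∂h/∂y = -0.01168 (det = -9500).
|∇h| = √(0.007579² + -0.01168²) = 0.01392

0.0139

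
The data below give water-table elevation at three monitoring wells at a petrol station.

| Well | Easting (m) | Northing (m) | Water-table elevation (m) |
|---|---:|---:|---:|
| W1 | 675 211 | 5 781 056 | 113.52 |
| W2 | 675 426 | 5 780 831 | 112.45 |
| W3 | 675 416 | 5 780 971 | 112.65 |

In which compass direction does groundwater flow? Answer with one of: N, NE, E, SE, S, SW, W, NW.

Taking W1 as reference: W2−W1 = (215, -225, -1.07); W3−W1 = (205, -85, -0.87).
Determinant of the coordinate differences = 215·(-85) − 205·(-225) = 27850.
∂h/∂x = [(-1.07)·(-85) − (-0.87)·(-225)] / 27850 = -0.003763
∂h/∂y = [215·(-0.87) − 205·(-1.07)] / 27850 = +0.001160
Flow = −∇h = (+0.003763 east, -0.001160 north), which points east.

E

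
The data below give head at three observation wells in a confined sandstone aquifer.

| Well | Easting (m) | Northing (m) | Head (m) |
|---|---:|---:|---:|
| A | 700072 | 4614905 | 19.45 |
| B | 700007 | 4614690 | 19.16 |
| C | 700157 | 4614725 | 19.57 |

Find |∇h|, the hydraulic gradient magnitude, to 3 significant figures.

With h = a·x + b·y + c and A as origin, the differences give:
  (-65)·a + (-215)·b = -0.29
  85·a + (-180)·b = +0.12
Eliminate b (×(-180) and ×(-215), subtract): 29975·a = 78.000 → a = ∂h/∂x = +0.002602
Back-substitute: b = ∂h/∂y = +0.0005621.
|∇h| = √(0.002602² + 0.0005621²) = 0.002662

0.00266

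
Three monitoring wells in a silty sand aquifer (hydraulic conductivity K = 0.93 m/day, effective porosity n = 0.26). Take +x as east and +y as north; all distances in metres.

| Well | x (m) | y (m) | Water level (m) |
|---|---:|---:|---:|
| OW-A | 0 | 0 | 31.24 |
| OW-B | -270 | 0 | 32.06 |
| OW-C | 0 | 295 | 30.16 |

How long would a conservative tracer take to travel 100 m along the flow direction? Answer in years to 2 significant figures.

∂h/∂x = (32.06 − 31.24) / (-270 − 0) = -0.003037
∂h/∂y = (30.16 − 31.24) / (295 − 0) = -0.003661
|∇h| = √(-0.003037² + -0.003661²) = 0.004757
Seepage velocity v = K·i/n = 0.93 × 0.004757 / 0.26 = 0.01702 m/day.
t = 100 / 0.01702 = 5875 days = 16.1 years.

16 years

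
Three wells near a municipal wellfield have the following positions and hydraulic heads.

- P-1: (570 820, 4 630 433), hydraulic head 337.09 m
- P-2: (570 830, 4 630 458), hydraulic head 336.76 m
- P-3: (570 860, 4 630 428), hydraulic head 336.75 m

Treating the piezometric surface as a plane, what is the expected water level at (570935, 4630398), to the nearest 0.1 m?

Taking P-1 as reference: P-2−P-1 = (10, 25, -0.33); P-3−P-1 = (40, -5, -0.34).
Solve a·Δx + b·Δy = Δh: det = 10·(-5) − 40·25 = -1050.
∂h/∂x = [(-0.33)·(-5) − (-0.34)·25] / -1050 = -0.009667
∂h/∂y = [10·(-0.34) − 40·(-0.33)] / -1050 = -0.009333
h(570935, 4630398) = 337.09 + (-0.009667)·(115) + (-0.009333)·(-35) = 337.09 -1.112 +0.327 = 336.305 m.

336.3 m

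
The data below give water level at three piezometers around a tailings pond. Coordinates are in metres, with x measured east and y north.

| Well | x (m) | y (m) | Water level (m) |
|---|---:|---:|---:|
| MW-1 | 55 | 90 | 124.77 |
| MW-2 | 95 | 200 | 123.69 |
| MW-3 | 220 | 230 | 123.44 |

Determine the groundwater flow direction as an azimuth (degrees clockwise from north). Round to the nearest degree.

358°

Differences from MW-1: to MW-2 (Δx, Δy, Δh) = (40, 110, -1.08); to MW-3 = (165, 140, -1.33).
Determinant of the coordinate differences = 40·140 − 165·110 = -12550.
∂h/∂x = [(-1.08)·140 − (-1.33)·110] / -12550 = +0.0003904
∂h/∂y = [40·(-1.33) − 165·(-1.08)] / -12550 = -0.009960
Flow direction (−∇h) has components (-0.0003904 E, +0.009960 N).
Azimuth = atan2(E, N) = atan2(-0.0003904, +0.009960) = 357.8° ≈ 358°.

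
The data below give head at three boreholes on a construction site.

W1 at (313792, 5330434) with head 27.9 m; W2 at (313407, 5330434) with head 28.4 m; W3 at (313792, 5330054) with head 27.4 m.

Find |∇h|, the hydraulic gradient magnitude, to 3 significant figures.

∂h/∂x = (28.4 − 27.9) / (313407 − 313792) = -0.001299
∂h/∂y = (27.4 − 27.9) / (5330054 − 5330434) = +0.001316
|∇h| = √(-0.001299² + 0.001316²) = 0.001849

0.00185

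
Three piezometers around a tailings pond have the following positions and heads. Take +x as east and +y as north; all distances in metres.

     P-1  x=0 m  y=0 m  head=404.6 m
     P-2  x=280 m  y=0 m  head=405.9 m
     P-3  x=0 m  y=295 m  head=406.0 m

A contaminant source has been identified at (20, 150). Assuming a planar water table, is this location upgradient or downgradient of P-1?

upgradient

∂h/∂x = (405.9 − 404.6) / (280 − 0) = +0.004643
∂h/∂y = (406.0 − 404.6) / (295 − 0) = +0.004746
Head at (20, 150) = 404.6 + (+0.004643)·(20) + (+0.004746)·(150) = 405.40 m.
That is higher than the 404.6 m at P-1, so the point is upgradient.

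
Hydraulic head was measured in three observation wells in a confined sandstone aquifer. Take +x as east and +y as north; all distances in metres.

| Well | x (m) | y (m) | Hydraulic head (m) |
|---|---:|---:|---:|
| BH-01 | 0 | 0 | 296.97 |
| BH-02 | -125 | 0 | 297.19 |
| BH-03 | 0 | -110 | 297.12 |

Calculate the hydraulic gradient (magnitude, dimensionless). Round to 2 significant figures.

0.0022

∂h/∂x = (297.19 − 296.97) / (-125 − 0) = -0.001760
∂h/∂y = (297.12 − 296.97) / (-110 − 0) = -0.001364
|∇h| = √(-0.001760² + -0.001364²) = 0.002227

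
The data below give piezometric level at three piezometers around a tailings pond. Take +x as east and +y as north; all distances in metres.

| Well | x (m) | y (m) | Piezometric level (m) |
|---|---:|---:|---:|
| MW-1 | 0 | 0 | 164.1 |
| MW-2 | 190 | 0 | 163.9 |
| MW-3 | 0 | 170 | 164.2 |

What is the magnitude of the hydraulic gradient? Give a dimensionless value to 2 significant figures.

∂h/∂x = (163.9 − 164.1) / (190 − 0) = -0.001053
∂h/∂y = (164.2 − 164.1) / (170 − 0) = +0.0005882
|∇h| = √(-0.001053² + 0.0005882²) = 0.001206

0.0012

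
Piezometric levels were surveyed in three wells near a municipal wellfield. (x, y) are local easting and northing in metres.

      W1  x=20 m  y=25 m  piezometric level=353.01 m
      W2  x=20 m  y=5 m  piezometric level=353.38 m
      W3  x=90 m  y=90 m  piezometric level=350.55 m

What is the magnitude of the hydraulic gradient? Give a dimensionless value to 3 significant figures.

Differences from W1: to W2 (Δx, Δy, Δh) = (0, -20, +0.37); to W3 = (70, 65, -2.46).
Solve a·Δx + b·Δy = Δh: det = 0·65 − 70·(-20) = 1400.
∂h/∂x = [(+0.37)·65 − (-2.46)·(-20)] / 1400 = -0.01796
∂h/∂y = [0·(-2.46) − 70·(+0.37)] / 1400 = -0.01850
|∇h| = √(-0.01796² + -0.01850²) = 0.02578

0.0258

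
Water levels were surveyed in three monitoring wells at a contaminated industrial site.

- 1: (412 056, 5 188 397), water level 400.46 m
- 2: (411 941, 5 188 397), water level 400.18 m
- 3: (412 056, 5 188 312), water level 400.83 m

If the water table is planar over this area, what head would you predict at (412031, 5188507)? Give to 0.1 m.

399.9 m

∂h/∂x = (400.18 − 400.46) / (411941 − 412056) = +0.002435
∂h/∂y = (400.83 − 400.46) / (5188312 − 5188397) = -0.004353
h(412031, 5188507) = 400.46 + (+0.002435)·(-25) + (-0.004353)·(110) = 400.46 -0.061 -0.479 = 399.920 m.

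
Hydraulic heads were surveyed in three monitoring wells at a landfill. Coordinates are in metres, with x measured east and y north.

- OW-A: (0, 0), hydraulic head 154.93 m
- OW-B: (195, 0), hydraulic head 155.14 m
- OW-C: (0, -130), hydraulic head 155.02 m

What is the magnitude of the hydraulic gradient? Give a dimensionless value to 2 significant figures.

∂h/∂x = (155.14 − 154.93) / (195 − 0) = +0.001077
∂h/∂y = (155.02 − 154.93) / (-130 − 0) = -0.0006923
|∇h| = √(0.001077² + -0.0006923²) = 0.00128

0.0013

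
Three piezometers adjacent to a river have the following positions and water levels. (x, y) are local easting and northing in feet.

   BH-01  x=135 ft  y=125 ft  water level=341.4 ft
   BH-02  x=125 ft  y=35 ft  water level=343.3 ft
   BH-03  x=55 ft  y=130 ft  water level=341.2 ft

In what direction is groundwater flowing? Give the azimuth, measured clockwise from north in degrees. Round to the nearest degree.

Three-point gradient (reference BH-01): Δ to BH-02 = (-10, -90, +1.9), Δ to BH-03 = (-80, 5, -0.2).
∂h/∂x = +0.001172, ∂h/∂y = -0.02124 (det = -7250).
Flow direction (−∇h) has components (-0.001172 E, +0.02124 N).
Azimuth = atan2(E, N) = atan2(-0.001172, +0.02124) = 356.8° ≈ 357°.

357°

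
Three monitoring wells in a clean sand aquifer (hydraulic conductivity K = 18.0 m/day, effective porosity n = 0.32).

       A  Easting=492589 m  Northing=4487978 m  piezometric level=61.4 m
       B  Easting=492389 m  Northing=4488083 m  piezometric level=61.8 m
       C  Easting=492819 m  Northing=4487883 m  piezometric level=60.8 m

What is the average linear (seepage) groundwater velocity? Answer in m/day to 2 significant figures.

0.41 m/day

Taking A as reference: B−A = (-200, 105, +0.4); C−A = (230, -95, -0.6).
Determinant of the coordinate differences = (-200)·(-95) − 230·105 = -5150.
∂h/∂x = [(+0.4)·(-95) − (-0.6)·105] / -5150 = -0.004854
∂h/∂y = [(-200)·(-0.6) − 230·(+0.4)] / -5150 = -0.005437
|∇h| = √(-0.004854² + -0.005437²) = 0.007289
Seepage velocity v = K·i/n = 18.0 × 0.007289 / 0.32 = 0.41 m/day.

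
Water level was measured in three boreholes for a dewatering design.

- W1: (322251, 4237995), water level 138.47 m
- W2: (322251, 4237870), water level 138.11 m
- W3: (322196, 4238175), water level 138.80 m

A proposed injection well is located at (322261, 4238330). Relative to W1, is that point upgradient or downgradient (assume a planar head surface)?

Taking W1 as reference: W2−W1 = (0, -125, -0.36); W3−W1 = (-55, 180, +0.33).
Solve a·Δx + b·Δy = Δh: det = 0·180 − (-55)·(-125) = -6875.
∂h/∂x = [(-0.36)·180 − (+0.33)·(-125)] / -6875 = +0.003425
∂h/∂y = [0·(+0.33) − (-55)·(-0.36)] / -6875 = +0.002880
Head at (322261, 4238330) = 138.47 + (+0.003425)·(10) + (+0.002880)·(335) = 139.47 m.
That is higher than the 138.47 m at W1, so the point is upgradient.

upgradient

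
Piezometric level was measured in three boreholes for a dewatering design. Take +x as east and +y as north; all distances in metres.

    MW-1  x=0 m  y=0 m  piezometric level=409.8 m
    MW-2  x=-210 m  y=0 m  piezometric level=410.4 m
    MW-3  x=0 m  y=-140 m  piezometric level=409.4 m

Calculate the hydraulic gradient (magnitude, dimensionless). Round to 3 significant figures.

∂h/∂x = (410.4 − 409.8) / (-210 − 0) = -0.002857
∂h/∂y = (409.4 − 409.8) / (-140 − 0) = +0.002857
|∇h| = √(-0.002857² + 0.002857²) = 0.00404

0.00404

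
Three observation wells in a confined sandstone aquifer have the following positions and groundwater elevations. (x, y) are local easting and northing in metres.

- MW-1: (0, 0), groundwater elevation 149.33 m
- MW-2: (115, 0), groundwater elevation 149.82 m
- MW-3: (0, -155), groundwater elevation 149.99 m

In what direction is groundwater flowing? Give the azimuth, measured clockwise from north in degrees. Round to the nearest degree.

∂h/∂x = (149.82 − 149.33) / (115 − 0) = +0.004261
∂h/∂y = (149.99 − 149.33) / (-155 − 0) = -0.004258
Flow direction (−∇h) has components (-0.004261 E, +0.004258 N).
Azimuth = atan2(E, N) = atan2(-0.004261, +0.004258) = 315.0° ≈ 315°.

315°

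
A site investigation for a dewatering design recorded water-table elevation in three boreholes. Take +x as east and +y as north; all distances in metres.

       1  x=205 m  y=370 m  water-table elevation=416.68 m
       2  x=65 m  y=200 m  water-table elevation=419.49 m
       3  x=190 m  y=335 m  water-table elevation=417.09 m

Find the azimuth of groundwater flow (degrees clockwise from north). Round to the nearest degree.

062°

With h = a·x + b·y + c and 1 as origin, the differences give:
  (-140)·a + (-170)·b = +2.81
  (-15)·a + (-35)·b = +0.41
Eliminate b (×(-35) and ×(-170), subtract): 2350·a = -28.650 → a = ∂h/∂x = -0.01219
Back-substitute: b = ∂h/∂y = -0.006489.
Flow direction (−∇h) has components (+0.01219 E, +0.006489 N).
Azimuth = atan2(E, N) = atan2(+0.01219, +0.006489) = 62.0° ≈ 062°.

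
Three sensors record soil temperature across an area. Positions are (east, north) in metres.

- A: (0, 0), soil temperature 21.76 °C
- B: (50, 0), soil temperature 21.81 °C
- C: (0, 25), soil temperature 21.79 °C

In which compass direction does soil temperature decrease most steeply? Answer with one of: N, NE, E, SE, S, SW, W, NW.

∂T/∂x = (21.81 − 21.76) / (50 − 0) = +0.0010000
∂T/∂y = (21.79 − 21.76) / (25 − 0) = +0.001200
Steepest decrease is along −∇f = (-0.0010000 E, -0.001200 N) → southwest.

SW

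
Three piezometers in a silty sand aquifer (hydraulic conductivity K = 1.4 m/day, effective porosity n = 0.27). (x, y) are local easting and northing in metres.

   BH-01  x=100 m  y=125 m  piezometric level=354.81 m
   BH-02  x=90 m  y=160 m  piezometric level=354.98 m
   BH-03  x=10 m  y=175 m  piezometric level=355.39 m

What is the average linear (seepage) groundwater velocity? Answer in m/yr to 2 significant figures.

11 m/yr

Differences from BH-01: to BH-02 (Δx, Δy, Δh) = (-10, 35, +0.17); to BH-03 = (-90, 50, +0.58).
Determinant of the coordinate differences = (-10)·50 − (-90)·35 = 2650.
∂h/∂x = [(+0.17)·50 − (+0.58)·35] / 2650 = -0.004453
∂h/∂y = [(-10)·(+0.58) − (-90)·(+0.17)] / 2650 = +0.003585
|∇h| = √(-0.004453² + 0.003585²) = 0.005717
Seepage velocity v = K·i/n = 1.4 × 0.005717 / 0.27 = 0.02964 m/day = 10.83 m/yr.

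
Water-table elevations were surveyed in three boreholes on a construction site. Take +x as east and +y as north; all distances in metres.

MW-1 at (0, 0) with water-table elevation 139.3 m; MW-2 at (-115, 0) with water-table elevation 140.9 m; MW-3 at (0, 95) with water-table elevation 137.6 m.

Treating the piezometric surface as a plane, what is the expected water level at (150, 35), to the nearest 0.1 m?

136.6 m

∂h/∂x = (140.9 − 139.3) / (-115 − 0) = -0.01391
∂h/∂y = (137.6 − 139.3) / (95 − 0) = -0.01789
h(150, 35) = 139.3 + (-0.01391)·(150) + (-0.01789)·(35) = 139.3 -2.087 -0.626 = 136.587 m.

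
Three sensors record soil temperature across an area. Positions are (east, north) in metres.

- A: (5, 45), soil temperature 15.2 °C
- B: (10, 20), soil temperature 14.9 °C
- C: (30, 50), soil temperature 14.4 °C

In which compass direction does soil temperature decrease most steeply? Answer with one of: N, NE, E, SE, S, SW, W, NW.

E

Three-point gradient (reference A): Δ to B = (5, -25, -0.3), Δ to C = (25, 5, -0.8).
∂T/∂x = -0.03308, ∂T/∂y = +0.005385 (det = 650).
Steepest decrease is along −∇f = (+0.03308 E, -0.005385 N) → east.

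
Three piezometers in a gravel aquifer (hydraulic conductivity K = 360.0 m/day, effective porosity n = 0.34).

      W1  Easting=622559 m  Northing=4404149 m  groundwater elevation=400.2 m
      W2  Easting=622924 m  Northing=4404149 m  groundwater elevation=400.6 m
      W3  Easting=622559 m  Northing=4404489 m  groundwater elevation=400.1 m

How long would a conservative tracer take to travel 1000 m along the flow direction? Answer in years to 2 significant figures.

∂h/∂x = (400.6 − 400.2) / (622924 − 622559) = +0.001096
∂h/∂y = (400.1 − 400.2) / (4404489 − 4404149) = -0.0002941
|∇h| = √(0.001096² + -0.0002941²) = 0.001135
Seepage velocity v = K·i/n = 360.0 × 0.001135 / 0.34 = 1.202 m/day.
t = 1000 / 1.202 = 831.9 days = 2.28 years.

2.3 years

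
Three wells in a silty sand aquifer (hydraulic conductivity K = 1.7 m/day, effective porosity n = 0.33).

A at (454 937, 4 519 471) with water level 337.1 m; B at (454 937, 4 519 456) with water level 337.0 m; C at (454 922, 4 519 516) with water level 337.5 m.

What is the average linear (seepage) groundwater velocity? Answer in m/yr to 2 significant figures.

Three-point gradient (reference A): Δ to B = (0, -15, -0.1), Δ to C = (-15, 45, +0.4).
∂h/∂x = -0.006667, ∂h/∂y = +0.006667 (det = -225).
|∇h| = √(-0.006667² + 0.006667²) = 0.009429
Seepage velocity v = K·i/n = 1.7 × 0.009429 / 0.33 = 0.04857 m/day = 17.74 m/yr.

18 m/yr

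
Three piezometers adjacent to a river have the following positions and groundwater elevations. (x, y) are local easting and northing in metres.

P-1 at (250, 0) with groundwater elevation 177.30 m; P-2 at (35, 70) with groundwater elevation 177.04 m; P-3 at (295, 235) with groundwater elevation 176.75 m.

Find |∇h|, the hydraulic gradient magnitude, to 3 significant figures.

0.00246

Differences from P-1: to P-2 (Δx, Δy, Δh) = (-215, 70, -0.26); to P-3 = (45, 235, -0.55).
Solve a·Δx + b·Δy = Δh: det = (-215)·235 − 45·70 = -53675.
∂h/∂x = [(-0.26)·235 − (-0.55)·70] / -53675 = +0.0004211
∂h/∂y = [(-215)·(-0.55) − 45·(-0.26)] / -53675 = -0.002421
|∇h| = √(0.0004211² + -0.002421²) = 0.002457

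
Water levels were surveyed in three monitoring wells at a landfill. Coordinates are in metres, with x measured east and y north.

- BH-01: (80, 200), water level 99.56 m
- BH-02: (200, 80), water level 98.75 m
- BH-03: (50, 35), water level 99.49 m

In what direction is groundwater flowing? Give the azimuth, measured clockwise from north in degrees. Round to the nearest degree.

105°

Three-point gradient (reference BH-01): Δ to BH-02 = (120, -120, -0.81), Δ to BH-03 = (-30, -165, -0.07).
∂h/∂x = -0.005353, ∂h/∂y = +0.001397 (det = -23400).
Flow direction (−∇h) has components (+0.005353 E, -0.001397 N).
Azimuth = atan2(E, N) = atan2(+0.005353, -0.001397) = 104.6° ≈ 105°.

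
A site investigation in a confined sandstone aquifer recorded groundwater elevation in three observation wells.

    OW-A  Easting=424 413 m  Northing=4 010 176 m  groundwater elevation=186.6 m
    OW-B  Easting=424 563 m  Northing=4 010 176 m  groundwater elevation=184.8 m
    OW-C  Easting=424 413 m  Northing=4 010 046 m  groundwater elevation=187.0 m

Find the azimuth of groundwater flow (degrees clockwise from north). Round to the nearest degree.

∂h/∂x = (184.8 − 186.6) / (424563 − 424413) = -0.01200
∂h/∂y = (187.0 − 186.6) / (4010046 − 4010176) = -0.003077
Flow direction (−∇h) has components (+0.01200 E, +0.003077 N).
Azimuth = atan2(E, N) = atan2(+0.01200, +0.003077) = 75.6° ≈ 076°.

076°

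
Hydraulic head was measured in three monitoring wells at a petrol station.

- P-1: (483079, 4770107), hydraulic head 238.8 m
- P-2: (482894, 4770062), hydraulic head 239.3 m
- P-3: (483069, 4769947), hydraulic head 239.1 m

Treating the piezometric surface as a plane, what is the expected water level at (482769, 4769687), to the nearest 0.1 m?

Three-point gradient (reference P-1): Δ to P-2 = (-185, -45, +0.5), Δ to P-3 = (-10, -160, +0.3).
∂h/∂x = -0.002281, ∂h/∂y = -0.001732 (det = 29150).
h(482769, 4769687) = 238.8 + (-0.002281)·(-310) + (-0.001732)·(-420) = 238.8 +0.707 +0.728 = 240.235 m.

240.2 m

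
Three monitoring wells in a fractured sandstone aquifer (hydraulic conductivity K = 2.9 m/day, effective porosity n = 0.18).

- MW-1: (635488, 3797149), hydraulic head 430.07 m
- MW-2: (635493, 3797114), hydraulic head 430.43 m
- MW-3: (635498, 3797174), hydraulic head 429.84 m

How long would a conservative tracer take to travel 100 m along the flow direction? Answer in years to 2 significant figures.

1.7 years

Differences from MW-1: to MW-2 (Δx, Δy, Δh) = (5, -35, +0.36); to MW-3 = (10, 25, -0.23).
Determinant of the coordinate differences = 5·25 − 10·(-35) = 475.
∂h/∂x = [(+0.36)·25 − (-0.23)·(-35)] / 475 = +0.002000
∂h/∂y = [5·(-0.23) − 10·(+0.36)] / 475 = -0.01000
|∇h| = √(0.002000² + -0.01000²) = 0.0102
Seepage velocity v = K·i/n = 2.9 × 0.0102 / 0.18 = 0.1643 m/day.
t = 100 / 0.1643 = 608.6 days = 1.67 years.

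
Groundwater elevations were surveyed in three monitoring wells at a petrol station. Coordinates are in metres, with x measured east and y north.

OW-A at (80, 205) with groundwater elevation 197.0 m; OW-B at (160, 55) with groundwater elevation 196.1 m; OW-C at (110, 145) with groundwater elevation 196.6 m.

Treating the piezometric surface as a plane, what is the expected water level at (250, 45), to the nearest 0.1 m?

Taking OW-A as reference: OW-B−OW-A = (80, -150, -0.9); OW-C−OW-A = (30, -60, -0.4).
Solve a·Δx + b·Δy = Δh: det = 80·(-60) − 30·(-150) = -300.
∂h/∂x = [(-0.9)·(-60) − (-0.4)·(-150)] / -300 = +0.02000
∂h/∂y = [80·(-0.4) − 30·(-0.9)] / -300 = +0.01667
h(250, 45) = 197.0 + (+0.02000)·(170) + (+0.01667)·(-160) = 197.0 +3.400 -2.667 = 197.733 m.

197.7 m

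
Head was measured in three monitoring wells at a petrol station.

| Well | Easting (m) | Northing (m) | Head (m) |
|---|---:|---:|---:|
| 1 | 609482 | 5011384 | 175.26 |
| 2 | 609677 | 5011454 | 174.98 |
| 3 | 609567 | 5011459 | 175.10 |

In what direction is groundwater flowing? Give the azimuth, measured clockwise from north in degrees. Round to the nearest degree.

Taking 1 as reference: 2−1 = (195, 70, -0.28); 3−1 = (85, 75, -0.16).
Determinant of the coordinate differences = 195·75 − 85·70 = 8675.
∂h/∂x = [(-0.28)·75 − (-0.16)·70] / 8675 = -0.001130
∂h/∂y = [195·(-0.16) − 85·(-0.28)] / 8675 = -0.0008530
Flow direction (−∇h) has components (+0.001130 E, +0.0008530 N).
Azimuth = atan2(E, N) = atan2(+0.001130, +0.0008530) = 52.9° ≈ 053°.

053°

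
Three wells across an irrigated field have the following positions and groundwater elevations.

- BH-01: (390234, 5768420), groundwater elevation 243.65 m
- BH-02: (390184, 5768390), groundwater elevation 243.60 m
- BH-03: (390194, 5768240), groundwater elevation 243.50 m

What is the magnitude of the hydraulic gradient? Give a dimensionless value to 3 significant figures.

0.000911

With h = a·x + b·y + c and BH-01 as origin, the differences give:
  (-50)·a + (-30)·b = -0.05
  (-40)·a + (-180)·b = -0.15
Eliminate b (×(-180) and ×(-30), subtract): 7800·a = 4.500 → a = ∂h/∂x = +0.0005769
Back-substitute: b = ∂h/∂y = +0.0007051.
|∇h| = √(0.0005769² + 0.0007051²) = 0.000911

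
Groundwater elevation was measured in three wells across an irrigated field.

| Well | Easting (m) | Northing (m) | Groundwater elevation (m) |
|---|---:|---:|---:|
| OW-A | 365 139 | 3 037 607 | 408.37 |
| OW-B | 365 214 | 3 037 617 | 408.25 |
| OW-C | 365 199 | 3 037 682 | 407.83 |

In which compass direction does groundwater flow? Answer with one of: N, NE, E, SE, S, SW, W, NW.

Taking OW-A as reference: OW-B−OW-A = (75, 10, -0.12); OW-C−OW-A = (60, 75, -0.54).
Determinant of the coordinate differences = 75·75 − 60·10 = 5025.
∂h/∂x = [(-0.12)·75 − (-0.54)·10] / 5025 = -0.0007164
∂h/∂y = [75·(-0.54) − 60·(-0.12)] / 5025 = -0.006627
Flow = −∇h = (+0.0007164 east, +0.006627 north), which points north.

N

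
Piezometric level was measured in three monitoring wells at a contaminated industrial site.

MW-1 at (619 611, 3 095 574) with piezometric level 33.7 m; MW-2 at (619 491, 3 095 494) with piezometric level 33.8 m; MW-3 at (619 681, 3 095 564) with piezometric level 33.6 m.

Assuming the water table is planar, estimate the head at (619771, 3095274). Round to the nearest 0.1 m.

Taking MW-1 as reference: MW-2−MW-1 = (-120, -80, +0.1); MW-3−MW-1 = (70, -10, -0.1).
Solve a·Δx + b·Δy = Δh: det = (-120)·(-10) − 70·(-80) = 6800.
∂h/∂x = [(+0.1)·(-10) − (-0.1)·(-80)] / 6800 = -0.001324
∂h/∂y = [(-120)·(-0.1) − 70·(+0.1)] / 6800 = +0.0007353
h(619771, 3095274) = 33.7 + (-0.001324)·(160) + (+0.0007353)·(-300) = 33.7 -0.212 -0.221 = 33.268 m.

33.3 m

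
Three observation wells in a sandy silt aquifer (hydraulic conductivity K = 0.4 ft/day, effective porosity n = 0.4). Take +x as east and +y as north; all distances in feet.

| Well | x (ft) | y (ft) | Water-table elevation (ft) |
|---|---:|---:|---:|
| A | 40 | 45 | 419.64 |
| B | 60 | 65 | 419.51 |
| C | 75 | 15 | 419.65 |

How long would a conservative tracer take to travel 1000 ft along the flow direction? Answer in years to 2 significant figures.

590 years

Taking A as reference: B−A = (20, 20, -0.13); C−A = (35, -30, +0.01).
Determinant of the coordinate differences = 20·(-30) − 35·20 = -1300.
∂h/∂x = [(-0.13)·(-30) − (+0.01)·20] / -1300 = -0.002846
∂h/∂y = [20·(+0.01) − 35·(-0.13)] / -1300 = -0.003654
|∇h| = √(-0.002846² + -0.003654²) = 0.004632
Seepage velocity v = K·i/n = 0.4 × 0.004632 / 0.4 = 0.004632 ft/day.
t = 1000 / 0.004632 = 2.159e+05 days = 591 years.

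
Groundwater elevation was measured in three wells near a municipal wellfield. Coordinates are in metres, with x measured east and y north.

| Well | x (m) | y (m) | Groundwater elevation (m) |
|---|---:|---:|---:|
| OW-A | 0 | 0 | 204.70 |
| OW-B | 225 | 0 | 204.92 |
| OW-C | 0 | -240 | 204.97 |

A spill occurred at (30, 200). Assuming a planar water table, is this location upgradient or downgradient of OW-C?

∂h/∂x = (204.92 − 204.70) / (225 − 0) = +0.0009778
∂h/∂y = (204.97 − 204.70) / (-240 − 0) = -0.001125
Head at (30, 200) = 204.70 + (+0.0009778)·(30) + (-0.001125)·(200) = 204.50 m.
That is lower than the 204.97 m at OW-C, so the point is downgradient.

downgradient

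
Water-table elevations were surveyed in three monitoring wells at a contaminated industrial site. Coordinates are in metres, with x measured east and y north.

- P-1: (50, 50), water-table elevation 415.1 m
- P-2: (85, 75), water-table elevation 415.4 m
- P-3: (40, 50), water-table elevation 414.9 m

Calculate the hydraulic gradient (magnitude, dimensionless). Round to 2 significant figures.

0.026

Three-point gradient (reference P-1): Δ to P-2 = (35, 25, +0.3), Δ to P-3 = (-10, 0, -0.2).
∂h/∂x = +0.02000, ∂h/∂y = -0.01600 (det = 250).
|∇h| = √(0.02000² + -0.01600²) = 0.02561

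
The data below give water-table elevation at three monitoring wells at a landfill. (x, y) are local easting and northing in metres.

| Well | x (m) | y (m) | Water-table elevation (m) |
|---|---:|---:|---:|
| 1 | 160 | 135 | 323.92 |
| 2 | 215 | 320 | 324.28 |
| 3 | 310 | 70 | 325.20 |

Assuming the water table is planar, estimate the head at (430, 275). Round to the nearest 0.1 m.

Differences from 1: to 2 (Δx, Δy, Δh) = (55, 185, +0.36); to 3 = (150, -65, +1.28).
Solve a·Δx + b·Δy = Δh: det = 55·(-65) − 150·185 = -31325.
∂h/∂x = [(+0.36)·(-65) − (+1.28)·185] / -31325 = +0.008306
∂h/∂y = [55·(+1.28) − 150·(+0.36)] / -31325 = -0.0005235
h(430, 275) = 323.92 + (+0.008306)·(270) + (-0.0005235)·(140) = 323.92 +2.243 -0.073 = 326.089 m.

326.1 m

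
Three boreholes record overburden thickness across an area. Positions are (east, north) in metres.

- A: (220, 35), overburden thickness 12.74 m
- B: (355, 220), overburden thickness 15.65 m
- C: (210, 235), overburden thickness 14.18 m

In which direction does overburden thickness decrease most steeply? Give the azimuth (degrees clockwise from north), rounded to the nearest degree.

235°

With d = a·x + b·y + c and A as origin, the differences give:
  135·a + 185·b = +2.91
  (-10)·a + 200·b = +1.44
Eliminate b (×200 and ×185, subtract): 28850·a = 315.600 → a = ∂d/∂x = +0.01094
Back-substitute: b = ∂d/∂y = +0.007747.
Steepest decrease is along −∇f: components (-0.01094 E, -0.007747 N).
Azimuth = atan2(-0.01094, -0.007747) = 234.7° ≈ 235°.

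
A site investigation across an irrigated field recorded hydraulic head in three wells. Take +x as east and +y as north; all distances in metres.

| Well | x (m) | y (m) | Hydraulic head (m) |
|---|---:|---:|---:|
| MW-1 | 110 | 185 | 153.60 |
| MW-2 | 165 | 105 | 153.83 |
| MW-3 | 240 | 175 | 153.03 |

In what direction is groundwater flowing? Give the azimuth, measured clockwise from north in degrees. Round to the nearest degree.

038°

With h = a·x + b·y + c and MW-1 as origin, the differences give:
  55·a + (-80)·b = +0.23
  130·a + (-10)·b = -0.57
Eliminate b (×(-10) and ×(-80), subtract): 9850·a = -47.900 → a = ∂h/∂x = -0.004863
Back-substitute: b = ∂h/∂y = -0.006218.
Flow direction (−∇h) has components (+0.004863 E, +0.006218 N).
Azimuth = atan2(E, N) = atan2(+0.004863, +0.006218) = 38.0° ≈ 038°.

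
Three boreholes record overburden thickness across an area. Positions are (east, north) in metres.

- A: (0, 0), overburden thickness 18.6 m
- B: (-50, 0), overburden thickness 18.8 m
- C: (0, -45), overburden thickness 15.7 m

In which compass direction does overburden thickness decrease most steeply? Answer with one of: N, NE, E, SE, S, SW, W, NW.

S

∂d/∂x = (18.8 − 18.6) / (-50 − 0) = -0.004000
∂d/∂y = (15.7 − 18.6) / (-45 − 0) = +0.06444
Steepest decrease is along −∇f = (+0.004000 E, -0.06444 N) → south.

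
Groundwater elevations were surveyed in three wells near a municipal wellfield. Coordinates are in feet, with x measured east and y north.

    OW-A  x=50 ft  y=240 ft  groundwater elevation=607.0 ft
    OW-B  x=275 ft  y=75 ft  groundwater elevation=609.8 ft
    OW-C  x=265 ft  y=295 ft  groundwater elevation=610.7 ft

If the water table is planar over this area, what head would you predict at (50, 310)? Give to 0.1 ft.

Taking OW-A as reference: OW-B−OW-A = (225, -165, +2.8); OW-C−OW-A = (215, 55, +3.7).
Solve a·Δx + b·Δy = Δh: det = 225·55 − 215·(-165) = 47850.
∂h/∂x = [(+2.8)·55 − (+3.7)·(-165)] / 47850 = +0.01598
∂h/∂y = [225·(+3.7) − 215·(+2.8)] / 47850 = +0.004817
h(50, 310) = 607.0 + (+0.01598)·(0) + (+0.004817)·(70) = 607.0 +0.000 +0.337 = 607.337 ft.

607.3 ft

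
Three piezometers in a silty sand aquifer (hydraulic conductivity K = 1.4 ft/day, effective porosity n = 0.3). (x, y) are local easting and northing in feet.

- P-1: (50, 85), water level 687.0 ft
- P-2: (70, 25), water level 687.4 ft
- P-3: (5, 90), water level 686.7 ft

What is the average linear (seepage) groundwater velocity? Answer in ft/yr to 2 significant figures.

Three-point gradient (reference P-1): Δ to P-2 = (20, -60, +0.4), Δ to P-3 = (-45, 5, -0.3).
∂h/∂x = +0.006154, ∂h/∂y = -0.004615 (det = -2600).
|∇h| = √(0.006154² + -0.004615²) = 0.007692
Seepage velocity v = K·i/n = 1.4 × 0.007692 / 0.3 = 0.0359 ft/day = 13.11 ft/yr.

13 ft/yr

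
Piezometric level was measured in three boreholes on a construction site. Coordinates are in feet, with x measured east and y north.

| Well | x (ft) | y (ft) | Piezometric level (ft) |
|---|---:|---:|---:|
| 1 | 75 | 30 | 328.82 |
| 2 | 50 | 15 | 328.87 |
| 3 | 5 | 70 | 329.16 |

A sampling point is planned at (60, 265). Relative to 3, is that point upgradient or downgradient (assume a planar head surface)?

Differences from 1: to 2 (Δx, Δy, Δh) = (-25, -15, +0.05); to 3 = (-70, 40, +0.34).
Determinant of the coordinate differences = (-25)·40 − (-70)·(-15) = -2050.
∂h/∂x = [(+0.05)·40 − (+0.34)·(-15)] / -2050 = -0.003463
∂h/∂y = [(-25)·(+0.34) − (-70)·(+0.05)] / -2050 = +0.002439
Head at (60, 265) = 328.82 + (-0.003463)·(-15) + (+0.002439)·(235) = 329.45 ft.
That is higher than the 329.16 ft at 3, so the point is upgradient.

upgradient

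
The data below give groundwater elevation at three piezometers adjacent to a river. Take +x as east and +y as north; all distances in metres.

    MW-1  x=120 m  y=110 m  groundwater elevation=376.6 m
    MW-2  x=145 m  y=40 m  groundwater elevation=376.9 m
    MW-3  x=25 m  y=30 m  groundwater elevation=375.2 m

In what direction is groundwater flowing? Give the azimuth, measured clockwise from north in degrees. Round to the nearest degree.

267°

Differences from MW-1: to MW-2 (Δx, Δy, Δh) = (25, -70, +0.3); to MW-3 = (-95, -80, -1.4).
Solve a·Δx + b·Δy = Δh: det = 25·(-80) − (-95)·(-70) = -8650.
∂h/∂x = [(+0.3)·(-80) − (-1.4)·(-70)] / -8650 = +0.01410
∂h/∂y = [25·(-1.4) − (-95)·(+0.3)] / -8650 = +0.0007514
Flow direction (−∇h) has components (-0.01410 E, -0.0007514 N).
Azimuth = atan2(E, N) = atan2(-0.01410, -0.0007514) = 267.0° ≈ 267°.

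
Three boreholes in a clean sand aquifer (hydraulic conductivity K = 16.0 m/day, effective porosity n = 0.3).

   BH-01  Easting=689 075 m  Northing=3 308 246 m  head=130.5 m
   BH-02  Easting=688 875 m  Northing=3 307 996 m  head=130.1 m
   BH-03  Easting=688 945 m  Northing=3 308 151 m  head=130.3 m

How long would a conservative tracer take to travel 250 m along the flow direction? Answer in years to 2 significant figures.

10 years

Differences from BH-01: to BH-02 (Δx, Δy, Δh) = (-200, -250, -0.4); to BH-03 = (-130, -95, -0.2).
Solve a·Δx + b·Δy = Δh: det = (-200)·(-95) − (-130)·(-250) = -13500.
∂h/∂x = [(-0.4)·(-95) − (-0.2)·(-250)] / -13500 = +0.0008889
∂h/∂y = [(-200)·(-0.2) − (-130)·(-0.4)] / -13500 = +0.0008889
|∇h| = √(0.0008889² + 0.0008889²) = 0.001257
Seepage velocity v = K·i/n = 16.0 × 0.001257 / 0.3 = 0.06704 m/day.
t = 250 / 0.06704 = 3729 days = 10.2 years.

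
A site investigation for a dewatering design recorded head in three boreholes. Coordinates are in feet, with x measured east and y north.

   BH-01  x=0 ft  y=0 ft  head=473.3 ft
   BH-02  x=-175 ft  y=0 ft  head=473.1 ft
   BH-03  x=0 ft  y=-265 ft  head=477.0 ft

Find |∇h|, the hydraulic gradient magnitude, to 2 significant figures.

0.014

∂h/∂x = (473.1 − 473.3) / (-175 − 0) = +0.001143
∂h/∂y = (477.0 − 473.3) / (-265 − 0) = -0.01396
|∇h| = √(0.001143² + -0.01396²) = 0.01401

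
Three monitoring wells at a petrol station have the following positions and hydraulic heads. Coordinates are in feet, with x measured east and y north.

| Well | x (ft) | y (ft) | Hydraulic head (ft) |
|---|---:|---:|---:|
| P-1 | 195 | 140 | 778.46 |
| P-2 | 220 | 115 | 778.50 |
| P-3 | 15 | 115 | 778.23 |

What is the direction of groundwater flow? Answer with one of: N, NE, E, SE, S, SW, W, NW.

W

Differences from P-1: to P-2 (Δx, Δy, Δh) = (25, -25, +0.04); to P-3 = (-180, -25, -0.23).
Determinant of the coordinate differences = 25·(-25) − (-180)·(-25) = -5125.
∂h/∂x = [(+0.04)·(-25) − (-0.23)·(-25)] / -5125 = +0.001317
∂h/∂y = [25·(-0.23) − (-180)·(+0.04)] / -5125 = -0.0002829
Flow = −∇h = (-0.001317 east, +0.0002829 north), which points west.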